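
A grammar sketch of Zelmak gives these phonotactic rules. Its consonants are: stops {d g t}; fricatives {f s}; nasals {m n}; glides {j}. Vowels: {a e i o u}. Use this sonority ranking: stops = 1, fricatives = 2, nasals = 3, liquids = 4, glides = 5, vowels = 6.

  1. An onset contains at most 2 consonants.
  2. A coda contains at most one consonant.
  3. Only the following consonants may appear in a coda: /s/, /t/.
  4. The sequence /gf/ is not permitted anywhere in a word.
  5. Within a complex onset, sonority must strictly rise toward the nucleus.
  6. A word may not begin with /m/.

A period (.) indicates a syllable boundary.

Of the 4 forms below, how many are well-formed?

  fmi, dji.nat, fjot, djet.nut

fmi — σ1 onset /fm/ (2→3 rises), coda /∅/ ok → well-formed
dji.nat — σ1 onset /dj/ (1→5 rises), coda /∅/ ok; σ2 onset /n/, coda /t/ ok → well-formed
fjot — σ1 onset /fj/ (2→5 rises), coda /t/ ok → well-formed
djet.nut — σ1 onset /dj/ (1→5 rises), coda /t/ ok; σ2 onset /n/, coda /t/ ok → well-formed
Well-formed: fmi, dji.nat, fjot, djet.nut → 4.

4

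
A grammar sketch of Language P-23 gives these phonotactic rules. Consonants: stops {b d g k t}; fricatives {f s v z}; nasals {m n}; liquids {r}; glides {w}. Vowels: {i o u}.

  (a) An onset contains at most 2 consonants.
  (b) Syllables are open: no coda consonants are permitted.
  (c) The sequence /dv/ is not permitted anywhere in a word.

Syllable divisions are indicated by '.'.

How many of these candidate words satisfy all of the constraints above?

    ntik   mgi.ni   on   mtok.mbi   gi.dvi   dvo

ntik — violates constraint (b): syllable 1 coda /k/ has 1 consonant (> 0) → ill-formed
mgi.ni — σ1 onset /mg/ (2C), coda /∅/ ok; σ2 onset /n/, coda /∅/ ok → well-formed
on — violates constraint (b): syllable 1 coda /n/ has 1 consonant (> 0) → ill-formed
mtok.mbi — violates constraint (b): syllable 1 coda /k/ has 1 consonant (> 0) → ill-formed
gi.dvi — violates constraint (c): contains banned sequence /dv/ → ill-formed
dvo — violates constraint (c): contains banned sequence /dv/ → ill-formed
Well-formed: mgi.ni → 1.

1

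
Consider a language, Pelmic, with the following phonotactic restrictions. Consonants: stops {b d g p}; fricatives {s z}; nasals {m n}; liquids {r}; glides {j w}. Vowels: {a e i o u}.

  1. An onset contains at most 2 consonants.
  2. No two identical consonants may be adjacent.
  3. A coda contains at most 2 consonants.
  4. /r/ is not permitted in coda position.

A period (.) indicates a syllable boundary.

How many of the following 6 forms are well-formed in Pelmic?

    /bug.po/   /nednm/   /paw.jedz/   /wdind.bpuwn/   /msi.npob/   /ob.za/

/bug.po/ — σ1 onset /b/, coda /g/ ok; σ2 onset /p/, coda /∅/ ok → well-formed
/nednm/ — violates constraint 3: syllable 1 coda /dnm/ has 3 consonants (> 2) → ill-formed
/paw.jedz/ — σ1 onset /p/, coda /w/ ok; σ2 onset /j/, coda /dz/ (2C) ok → well-formed
/wdind.bpuwn/ — σ1 onset /wd/ (2C), coda /nd/ (2C) ok; σ2 onset /bp/ (2C), coda /wn/ (2C) ok → well-formed
/msi.npob/ — σ1 onset /ms/ (2C), coda /∅/ ok; σ2 onset /np/ (2C), coda /b/ ok → well-formed
/ob.za/ — σ1 onset /∅/, coda /b/ ok; σ2 onset /z/, coda /∅/ ok → well-formed
Well-formed: /bug.po/, /paw.jedz/, /wdind.bpuwn/, /msi.npob/, /ob.za/ → 5.

5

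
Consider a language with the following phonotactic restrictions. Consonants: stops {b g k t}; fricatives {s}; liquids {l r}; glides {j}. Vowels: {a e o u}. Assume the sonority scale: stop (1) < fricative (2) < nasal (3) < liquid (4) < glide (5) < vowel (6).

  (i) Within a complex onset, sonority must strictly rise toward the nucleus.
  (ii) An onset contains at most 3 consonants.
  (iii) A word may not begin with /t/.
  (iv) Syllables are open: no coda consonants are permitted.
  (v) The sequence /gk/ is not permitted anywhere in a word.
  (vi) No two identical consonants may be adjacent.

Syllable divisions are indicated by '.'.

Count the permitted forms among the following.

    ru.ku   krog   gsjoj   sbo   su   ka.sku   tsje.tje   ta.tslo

2

ru.ku — σ1 onset /r/, coda /∅/ ok; σ2 onset /k/, coda /∅/ ok → permitted
krog — violates constraint (iv): syllable 1 coda /g/ has 1 consonant (> 0) → not permitted
gsjoj — violates constraint (iv): syllable 1 coda /j/ has 1 consonant (> 0) → not permitted
sbo — violates constraint (i): syllable 1 onset /sb/: /s/ (fricative, 2) → /b/ (stop, 1) does not rise → not permitted
su — σ1 onset /s/, coda /∅/ ok → permitted
ka.sku — violates constraint (i): syllable 2 onset /sk/: /s/ (fricative, 2) → /k/ (stop, 1) does not rise → not permitted
tsje.tje — violates constraint (iii): word begins with /t/ → not permitted
ta.tslo — violates constraint (iii): word begins with /t/ → not permitted
Permitted: ru.ku, su → 2.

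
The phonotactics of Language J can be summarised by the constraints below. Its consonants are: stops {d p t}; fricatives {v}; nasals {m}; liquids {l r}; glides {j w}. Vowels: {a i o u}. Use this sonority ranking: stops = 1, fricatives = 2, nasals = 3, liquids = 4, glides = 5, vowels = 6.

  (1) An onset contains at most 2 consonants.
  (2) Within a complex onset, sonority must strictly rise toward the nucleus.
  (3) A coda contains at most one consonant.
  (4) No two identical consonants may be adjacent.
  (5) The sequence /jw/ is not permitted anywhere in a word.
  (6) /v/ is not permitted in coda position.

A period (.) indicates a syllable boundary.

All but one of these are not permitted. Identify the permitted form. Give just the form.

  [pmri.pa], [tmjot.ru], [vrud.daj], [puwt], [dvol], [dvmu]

[dvol]

[pmri.pa] — violates constraint 1: syllable 1 onset /pmr/ has 3 consonants (> 2) → not permitted
[tmjot.ru] — violates constraint 1: syllable 1 onset /tmj/ has 3 consonants (> 2) → not permitted
[vrud.daj] — violates constraint 4: adjacent identical consonants /dd/ → not permitted
[puwt] — violates constraint 3: syllable 1 coda /wt/ has 2 consonants (> 1) → not permitted
[dvol] — σ1 onset /dv/ (1→2 rises), coda /l/ ok → permitted
[dvmu] — violates constraint 1: syllable 1 onset /dvm/ has 3 consonants (> 2) → not permitted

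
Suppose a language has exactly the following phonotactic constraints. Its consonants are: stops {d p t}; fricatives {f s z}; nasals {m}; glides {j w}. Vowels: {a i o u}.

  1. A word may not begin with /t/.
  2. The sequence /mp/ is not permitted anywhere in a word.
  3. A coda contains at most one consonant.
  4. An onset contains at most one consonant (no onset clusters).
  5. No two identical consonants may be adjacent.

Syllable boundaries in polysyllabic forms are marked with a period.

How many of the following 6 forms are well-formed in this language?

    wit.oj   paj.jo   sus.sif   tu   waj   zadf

2

wit.oj — σ1 onset /w/, coda /t/ ok; σ2 onset /∅/, coda /j/ ok → well-formed
paj.jo — violates constraint 5: adjacent identical consonants /jj/ → ill-formed
sus.sif — violates constraint 5: adjacent identical consonants /ss/ → ill-formed
tu — violates constraint 1: word begins with /t/ → ill-formed
waj — σ1 onset /w/, coda /j/ ok → well-formed
zadf — violates constraint 3: syllable 1 coda /df/ has 2 consonants (> 1) → ill-formed
Well-formed: wit.oj, waj → 2.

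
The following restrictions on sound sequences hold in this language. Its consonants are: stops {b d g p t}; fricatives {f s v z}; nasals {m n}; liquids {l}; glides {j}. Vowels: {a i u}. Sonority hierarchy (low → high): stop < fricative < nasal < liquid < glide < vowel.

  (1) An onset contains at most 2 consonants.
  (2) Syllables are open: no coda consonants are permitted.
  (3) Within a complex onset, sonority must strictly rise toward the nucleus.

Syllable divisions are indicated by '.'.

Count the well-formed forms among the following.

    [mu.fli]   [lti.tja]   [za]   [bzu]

[mu.fli] — σ1 onset /m/, coda /∅/ ok; σ2 onset /fl/ (2→4 rises), coda /∅/ ok → well-formed
[lti.tja] — violates constraint 3: syllable 1 onset /lt/: /l/ (liquid, 4) → /t/ (stop, 1) does not rise → ill-formed
[za] — σ1 onset /z/, coda /∅/ ok → well-formed
[bzu] — σ1 onset /bz/ (1→2 rises), coda /∅/ ok → well-formed
Well-formed: [mu.fli], [za], [bzu] → 3.

3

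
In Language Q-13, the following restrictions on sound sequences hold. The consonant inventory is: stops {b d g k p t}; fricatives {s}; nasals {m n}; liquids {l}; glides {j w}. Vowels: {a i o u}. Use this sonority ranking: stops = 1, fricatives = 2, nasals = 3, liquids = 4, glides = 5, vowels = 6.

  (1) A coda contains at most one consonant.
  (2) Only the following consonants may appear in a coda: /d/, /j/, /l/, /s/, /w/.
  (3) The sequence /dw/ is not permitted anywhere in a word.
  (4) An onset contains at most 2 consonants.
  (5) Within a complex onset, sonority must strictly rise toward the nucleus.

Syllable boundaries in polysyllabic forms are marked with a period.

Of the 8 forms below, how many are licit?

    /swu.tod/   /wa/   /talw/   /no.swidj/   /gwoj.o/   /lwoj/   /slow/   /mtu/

/swu.tod/ — σ1 onset /sw/ (2→5 rises), coda /∅/ ok; σ2 onset /t/, coda /d/ ok → licit
/wa/ — σ1 onset /w/, coda /∅/ ok → licit
/talw/ — violates constraint 1: syllable 1 coda /lw/ has 2 consonants (> 1) → illicit
/no.swidj/ — violates constraint 1: syllable 2 coda /dj/ has 2 consonants (> 1) → illicit
/gwoj.o/ — σ1 onset /gw/ (1→5 rises), coda /j/ ok; σ2 onset /∅/, coda /∅/ ok → licit
/lwoj/ — σ1 onset /lw/ (4→5 rises), coda /j/ ok → licit
/slow/ — σ1 onset /sl/ (2→4 rises), coda /w/ ok → licit
/mtu/ — violates constraint 5: syllable 1 onset /mt/: /m/ (nasal, 3) → /t/ (stop, 1) does not rise → illicit
Licit: /swu.tod/, /wa/, /gwoj.o/, /lwoj/, /slow/ → 5.

5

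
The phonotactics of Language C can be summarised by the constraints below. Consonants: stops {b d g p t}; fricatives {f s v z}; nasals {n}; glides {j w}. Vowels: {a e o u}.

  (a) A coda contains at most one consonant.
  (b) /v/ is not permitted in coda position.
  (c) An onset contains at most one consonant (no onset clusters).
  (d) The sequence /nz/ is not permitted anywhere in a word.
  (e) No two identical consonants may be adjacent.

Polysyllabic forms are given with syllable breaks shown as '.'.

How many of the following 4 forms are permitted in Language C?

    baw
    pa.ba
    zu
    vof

4

baw — σ1 onset /b/, coda /w/ ok → permitted
pa.ba — σ1 onset /p/, coda /∅/ ok; σ2 onset /b/, coda /∅/ ok → permitted
zu — σ1 onset /z/, coda /∅/ ok → permitted
vof — σ1 onset /v/, coda /f/ ok → permitted
Permitted: baw, pa.ba, zu, vof → 4.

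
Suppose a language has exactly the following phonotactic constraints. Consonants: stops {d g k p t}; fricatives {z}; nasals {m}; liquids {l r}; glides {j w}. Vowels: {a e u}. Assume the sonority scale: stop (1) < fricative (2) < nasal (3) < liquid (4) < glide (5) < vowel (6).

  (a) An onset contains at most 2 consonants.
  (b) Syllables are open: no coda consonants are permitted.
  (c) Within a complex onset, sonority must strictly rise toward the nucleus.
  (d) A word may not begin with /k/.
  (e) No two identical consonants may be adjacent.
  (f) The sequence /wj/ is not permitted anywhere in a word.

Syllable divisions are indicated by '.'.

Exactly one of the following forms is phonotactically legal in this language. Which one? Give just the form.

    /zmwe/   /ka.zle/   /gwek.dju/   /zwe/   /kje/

/zmwe/ — violates constraint (a): syllable 1 onset /zmw/ has 3 consonants (> 2) → phonotactically illegal
/ka.zle/ — violates constraint (d): word begins with /k/ → phonotactically illegal
/gwek.dju/ — violates constraint (b): syllable 1 coda /k/ has 1 consonant (> 0) → phonotactically illegal
/zwe/ — σ1 onset /zw/ (2→5 rises), coda /∅/ ok → phonotactically legal
/kje/ — violates constraint (d): word begins with /k/ → phonotactically illegal

/zwe/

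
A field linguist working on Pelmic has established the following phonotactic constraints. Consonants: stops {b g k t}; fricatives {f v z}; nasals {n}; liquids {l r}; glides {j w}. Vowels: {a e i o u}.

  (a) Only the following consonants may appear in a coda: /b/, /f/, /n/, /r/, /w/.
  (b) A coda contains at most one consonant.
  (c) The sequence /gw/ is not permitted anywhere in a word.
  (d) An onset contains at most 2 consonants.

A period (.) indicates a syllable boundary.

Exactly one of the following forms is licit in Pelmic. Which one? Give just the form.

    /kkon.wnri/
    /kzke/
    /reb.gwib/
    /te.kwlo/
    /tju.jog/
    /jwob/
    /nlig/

/jwob/

/kkon.wnri/ — violates constraint (d): syllable 2 onset /wnr/ has 3 consonants (> 2) → illicit
/kzke/ — violates constraint (d): syllable 1 onset /kzk/ has 3 consonants (> 2) → illicit
/reb.gwib/ — violates constraint (c): contains banned sequence /gw/ → illicit
/te.kwlo/ — violates constraint (d): syllable 2 onset /kwl/ has 3 consonants (> 2) → illicit
/tju.jog/ — violates constraint (a): syllable 2 coda contains /g/, which is not a licensed coda consonant → illicit
/jwob/ — σ1 onset /jw/ (2C), coda /b/ ok → licit
/nlig/ — violates constraint (a): syllable 1 coda contains /g/, which is not a licensed coda consonant → illicit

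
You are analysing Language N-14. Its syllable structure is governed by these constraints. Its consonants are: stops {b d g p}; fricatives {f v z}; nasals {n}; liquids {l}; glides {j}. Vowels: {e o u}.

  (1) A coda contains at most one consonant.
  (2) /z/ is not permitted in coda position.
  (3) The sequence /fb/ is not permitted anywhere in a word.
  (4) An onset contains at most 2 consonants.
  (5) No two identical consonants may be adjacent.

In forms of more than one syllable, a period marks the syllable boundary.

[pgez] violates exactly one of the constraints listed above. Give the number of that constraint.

2

[pgez]: syllable 1 coda contains /z/.
This is a violation of constraint 2: "/z/ is not permitted in coda position."
The remaining constraints (1, 3, 4, 5) are satisfied.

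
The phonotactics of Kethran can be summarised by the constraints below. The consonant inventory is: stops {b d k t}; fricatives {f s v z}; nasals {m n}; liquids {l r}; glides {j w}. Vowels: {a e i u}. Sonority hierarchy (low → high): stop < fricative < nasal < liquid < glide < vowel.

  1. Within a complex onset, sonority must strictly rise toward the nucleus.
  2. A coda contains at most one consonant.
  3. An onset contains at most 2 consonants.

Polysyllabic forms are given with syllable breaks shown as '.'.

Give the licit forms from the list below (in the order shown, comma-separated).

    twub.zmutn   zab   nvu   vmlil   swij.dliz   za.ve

twub.zmutn — violates constraint 2: syllable 2 coda /tn/ has 2 consonants (> 1) → illicit
zab — σ1 onset /z/, coda /b/ ok → licit
nvu — violates constraint 1: syllable 1 onset /nv/: /n/ (nasal, 3) → /v/ (fricative, 2) does not rise → illicit
vmlil — violates constraint 3: syllable 1 onset /vml/ has 3 consonants (> 2) → illicit
swij.dliz — σ1 onset /sw/ (2→5 rises), coda /j/ ok; σ2 onset /dl/ (1→4 rises), coda /z/ ok → licit
za.ve — σ1 onset /z/, coda /∅/ ok; σ2 onset /v/, coda /∅/ ok → licit

zab, swij.dliz, za.ve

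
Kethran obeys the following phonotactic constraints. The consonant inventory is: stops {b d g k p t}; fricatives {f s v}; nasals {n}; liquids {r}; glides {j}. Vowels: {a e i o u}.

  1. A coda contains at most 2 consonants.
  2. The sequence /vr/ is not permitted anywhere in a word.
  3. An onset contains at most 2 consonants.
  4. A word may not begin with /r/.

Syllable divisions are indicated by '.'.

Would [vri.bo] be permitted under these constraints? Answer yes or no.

[vri.bo] — violates constraint 2: contains banned sequence /vr/ → not permitted

no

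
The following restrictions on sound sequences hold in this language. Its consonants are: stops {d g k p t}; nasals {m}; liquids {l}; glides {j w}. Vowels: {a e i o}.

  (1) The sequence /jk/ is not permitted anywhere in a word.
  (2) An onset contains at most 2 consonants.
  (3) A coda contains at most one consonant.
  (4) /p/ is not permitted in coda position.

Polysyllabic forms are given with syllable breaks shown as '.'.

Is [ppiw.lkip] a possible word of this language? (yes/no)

no

[ppiw.lkip] — violates constraint 4: syllable 2 coda contains /p/ → phonotactically illegal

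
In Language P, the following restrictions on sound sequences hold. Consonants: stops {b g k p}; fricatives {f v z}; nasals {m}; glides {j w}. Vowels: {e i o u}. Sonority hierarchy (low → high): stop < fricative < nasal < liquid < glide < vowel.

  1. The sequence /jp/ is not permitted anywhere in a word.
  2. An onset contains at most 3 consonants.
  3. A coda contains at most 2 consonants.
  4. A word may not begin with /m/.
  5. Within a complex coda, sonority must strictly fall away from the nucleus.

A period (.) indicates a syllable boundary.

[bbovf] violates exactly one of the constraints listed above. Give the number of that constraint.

[bbovf]: syllable 1 coda /vf/: /v/ (fricative, 2) → /f/ (fricative, 2) does not fall.
This is a violation of constraint 5: "Within a complex coda, sonority must strictly fall away from the nucleus."
The remaining constraints (1, 2, 3, 4) are satisfied.

5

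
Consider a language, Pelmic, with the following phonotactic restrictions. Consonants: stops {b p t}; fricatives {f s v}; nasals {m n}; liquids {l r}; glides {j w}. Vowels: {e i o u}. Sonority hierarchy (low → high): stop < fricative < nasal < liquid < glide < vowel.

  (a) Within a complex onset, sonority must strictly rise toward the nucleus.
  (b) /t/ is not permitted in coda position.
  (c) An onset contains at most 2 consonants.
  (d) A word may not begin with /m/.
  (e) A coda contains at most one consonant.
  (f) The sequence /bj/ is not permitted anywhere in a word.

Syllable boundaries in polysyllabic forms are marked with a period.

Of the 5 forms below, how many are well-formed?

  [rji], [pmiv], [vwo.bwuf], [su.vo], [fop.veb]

[rji] — σ1 onset /rj/ (4→5 rises), coda /∅/ ok → well-formed
[pmiv] — σ1 onset /pm/ (1→3 rises), coda /v/ ok → well-formed
[vwo.bwuf] — σ1 onset /vw/ (2→5 rises), coda /∅/ ok; σ2 onset /bw/ (1→5 rises), coda /f/ ok → well-formed
[su.vo] — σ1 onset /s/, coda /∅/ ok; σ2 onset /v/, coda /∅/ ok → well-formed
[fop.veb] — σ1 onset /f/, coda /p/ ok; σ2 onset /v/, coda /b/ ok → well-formed
Well-formed: [rji], [pmiv], [vwo.bwuf], [su.vo], [fop.veb] → 5.

5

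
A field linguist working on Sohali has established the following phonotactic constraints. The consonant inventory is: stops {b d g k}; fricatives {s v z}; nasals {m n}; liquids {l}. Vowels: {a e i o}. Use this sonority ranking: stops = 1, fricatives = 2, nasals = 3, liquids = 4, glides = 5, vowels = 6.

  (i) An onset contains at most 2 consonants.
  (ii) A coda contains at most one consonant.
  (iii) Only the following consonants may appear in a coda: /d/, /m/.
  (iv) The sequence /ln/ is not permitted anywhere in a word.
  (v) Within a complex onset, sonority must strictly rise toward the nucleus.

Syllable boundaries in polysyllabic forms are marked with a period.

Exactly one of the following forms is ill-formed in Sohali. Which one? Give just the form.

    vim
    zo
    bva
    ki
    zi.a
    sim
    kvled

kvled

vim — σ1 onset /v/, coda /m/ ok → well-formed
zo — σ1 onset /z/, coda /∅/ ok → well-formed
bva — σ1 onset /bv/ (1→2 rises), coda /∅/ ok → well-formed
ki — σ1 onset /k/, coda /∅/ ok → well-formed
zi.a — σ1 onset /z/, coda /∅/ ok; σ2 onset /∅/, coda /∅/ ok → well-formed
sim — σ1 onset /s/, coda /m/ ok → well-formed
kvled — violates constraint (i): syllable 1 onset /kvl/ has 3 consonants (> 2) → ill-formed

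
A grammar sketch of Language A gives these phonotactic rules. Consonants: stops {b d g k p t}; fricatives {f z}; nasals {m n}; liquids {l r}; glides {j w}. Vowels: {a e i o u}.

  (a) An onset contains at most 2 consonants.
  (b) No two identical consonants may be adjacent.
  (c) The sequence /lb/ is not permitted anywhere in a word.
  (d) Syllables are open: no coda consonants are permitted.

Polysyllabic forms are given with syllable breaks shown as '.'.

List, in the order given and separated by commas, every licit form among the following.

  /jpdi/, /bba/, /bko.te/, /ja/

/bko.te/, /ja/

/jpdi/ — violates constraint (a): syllable 1 onset /jpd/ has 3 consonants (> 2) → illicit
/bba/ — violates constraint (b): adjacent identical consonants /bb/ → illicit
/bko.te/ — σ1 onset /bk/ (2C), coda /∅/ ok; σ2 onset /t/, coda /∅/ ok → licit
/ja/ — σ1 onset /j/, coda /∅/ ok → licit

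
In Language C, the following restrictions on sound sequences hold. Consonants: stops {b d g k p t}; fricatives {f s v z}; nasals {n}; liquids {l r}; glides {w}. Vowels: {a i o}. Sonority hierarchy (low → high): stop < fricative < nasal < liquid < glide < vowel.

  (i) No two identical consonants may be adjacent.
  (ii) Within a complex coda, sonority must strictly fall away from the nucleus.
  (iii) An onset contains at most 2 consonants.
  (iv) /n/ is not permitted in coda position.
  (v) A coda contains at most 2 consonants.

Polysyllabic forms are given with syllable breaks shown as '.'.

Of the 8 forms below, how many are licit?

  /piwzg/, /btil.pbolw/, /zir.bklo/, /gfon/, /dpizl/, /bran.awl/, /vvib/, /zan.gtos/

/piwzg/ — violates constraint (v): syllable 1 coda /wzg/ has 3 consonants (> 2) → illicit
/btil.pbolw/ — violates constraint (ii): syllable 2 coda /lw/: /l/ (liquid, 4) → /w/ (glide, 5) does not fall → illicit
/zir.bklo/ — violates constraint (iii): syllable 2 onset /bkl/ has 3 consonants (> 2) → illicit
/gfon/ — violates constraint (iv): syllable 1 coda contains /n/ → illicit
/dpizl/ — violates constraint (ii): syllable 1 coda /zl/: /z/ (fricative, 2) → /l/ (liquid, 4) does not fall → illicit
/bran.awl/ — violates constraint (iv): syllable 1 coda contains /n/ → illicit
/vvib/ — violates constraint (i): adjacent identical consonants /vv/ → illicit
/zan.gtos/ — violates constraint (iv): syllable 1 coda contains /n/ → illicit
No form is licit → 0.

0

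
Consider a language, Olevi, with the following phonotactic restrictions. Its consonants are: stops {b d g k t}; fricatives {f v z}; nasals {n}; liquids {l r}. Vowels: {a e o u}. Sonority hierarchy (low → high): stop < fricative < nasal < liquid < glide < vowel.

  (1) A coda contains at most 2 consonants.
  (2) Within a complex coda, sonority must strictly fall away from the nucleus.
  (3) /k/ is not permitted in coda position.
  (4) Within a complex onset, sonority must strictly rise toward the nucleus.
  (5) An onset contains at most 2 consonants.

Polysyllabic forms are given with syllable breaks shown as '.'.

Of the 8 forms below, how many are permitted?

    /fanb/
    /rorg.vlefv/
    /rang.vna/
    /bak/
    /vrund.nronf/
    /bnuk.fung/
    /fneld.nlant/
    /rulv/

5

/fanb/ — σ1 onset /f/, coda /nb/ (3→1 falls) ok → permitted
/rorg.vlefv/ — violates constraint 2: syllable 2 coda /fv/: /f/ (fricative, 2) → /v/ (fricative, 2) does not fall → not permitted
/rang.vna/ — σ1 onset /r/, coda /ng/ (3→1 falls) ok; σ2 onset /vn/ (2→3 rises), coda /∅/ ok → permitted
/bak/ — violates constraint 3: syllable 1 coda contains /k/ → not permitted
/vrund.nronf/ — σ1 onset /vr/ (2→4 rises), coda /nd/ (3→1 falls) ok; σ2 onset /nr/ (3→4 rises), coda /nf/ (3→2 falls) ok → permitted
/bnuk.fung/ — violates constraint 3: syllable 1 coda contains /k/ → not permitted
/fneld.nlant/ — σ1 onset /fn/ (2→3 rises), coda /ld/ (4→1 falls) ok; σ2 onset /nl/ (3→4 rises), coda /nt/ (3→1 falls) ok → permitted
/rulv/ — σ1 onset /r/, coda /lv/ (4→2 falls) ok → permitted
Permitted: /fanb/, /rang.vna/, /vrund.nronf/, /fneld.nlant/, /rulv/ → 5.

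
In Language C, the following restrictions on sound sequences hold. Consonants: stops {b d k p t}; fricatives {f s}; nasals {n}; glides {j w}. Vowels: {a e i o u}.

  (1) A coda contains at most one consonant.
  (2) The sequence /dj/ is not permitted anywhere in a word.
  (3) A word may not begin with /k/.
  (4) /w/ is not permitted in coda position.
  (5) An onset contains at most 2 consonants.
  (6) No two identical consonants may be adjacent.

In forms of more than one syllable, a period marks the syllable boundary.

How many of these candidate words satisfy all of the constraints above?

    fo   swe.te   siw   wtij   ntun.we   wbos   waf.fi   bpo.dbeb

6

fo — σ1 onset /f/, coda /∅/ ok → well-formed
swe.te — σ1 onset /sw/ (2C), coda /∅/ ok; σ2 onset /t/, coda /∅/ ok → well-formed
siw — violates constraint 4: syllable 1 coda contains /w/ → ill-formed
wtij — σ1 onset /wt/ (2C), coda /j/ ok → well-formed
ntun.we — σ1 onset /nt/ (2C), coda /n/ ok; σ2 onset /w/, coda /∅/ ok → well-formed
wbos — σ1 onset /wb/ (2C), coda /s/ ok → well-formed
waf.fi — violates constraint 6: adjacent identical consonants /ff/ → ill-formed
bpo.dbeb — σ1 onset /bp/ (2C), coda /∅/ ok; σ2 onset /db/ (2C), coda /b/ ok → well-formed
Well-formed: fo, swe.te, wtij, ntun.we, wbos, bpo.dbeb → 6.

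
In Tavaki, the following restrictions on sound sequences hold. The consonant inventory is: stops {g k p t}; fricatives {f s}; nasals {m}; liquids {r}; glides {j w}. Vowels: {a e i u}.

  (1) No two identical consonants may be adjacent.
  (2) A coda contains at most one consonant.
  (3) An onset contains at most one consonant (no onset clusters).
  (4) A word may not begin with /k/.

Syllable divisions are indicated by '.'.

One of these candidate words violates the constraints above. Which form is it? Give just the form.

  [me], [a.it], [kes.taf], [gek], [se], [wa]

[me] — σ1 onset /m/, coda /∅/ ok → licit
[a.it] — σ1 onset /∅/, coda /∅/ ok; σ2 onset /∅/, coda /t/ ok → licit
[kes.taf] — violates constraint 4: word begins with /k/ → illicit
[gek] — σ1 onset /g/, coda /k/ ok → licit
[se] — σ1 onset /s/, coda /∅/ ok → licit
[wa] — σ1 onset /w/, coda /∅/ ok → licit

[kes.taf]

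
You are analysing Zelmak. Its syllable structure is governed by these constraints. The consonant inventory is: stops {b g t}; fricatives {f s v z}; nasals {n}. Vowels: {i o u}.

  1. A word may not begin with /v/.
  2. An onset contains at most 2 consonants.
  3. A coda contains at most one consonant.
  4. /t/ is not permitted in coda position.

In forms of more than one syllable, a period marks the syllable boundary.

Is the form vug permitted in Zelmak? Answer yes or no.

no

vug — violates constraint 1: word begins with /v/ → not permitted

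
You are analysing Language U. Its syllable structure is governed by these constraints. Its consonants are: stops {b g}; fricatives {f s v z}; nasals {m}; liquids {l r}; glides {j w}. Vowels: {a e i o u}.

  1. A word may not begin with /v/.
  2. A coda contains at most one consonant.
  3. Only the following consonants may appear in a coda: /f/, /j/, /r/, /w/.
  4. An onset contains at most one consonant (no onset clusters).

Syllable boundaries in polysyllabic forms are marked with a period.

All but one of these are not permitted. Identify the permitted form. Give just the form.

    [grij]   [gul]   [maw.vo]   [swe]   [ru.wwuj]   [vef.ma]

[maw.vo]

[grij] — violates constraint 4: syllable 1 onset /gr/ has 2 consonants (> 1) → not permitted
[gul] — violates constraint 3: syllable 1 coda contains /l/, which is not a licensed coda consonant → not permitted
[maw.vo] — σ1 onset /m/, coda /w/ ok; σ2 onset /v/, coda /∅/ ok → permitted
[swe] — violates constraint 4: syllable 1 onset /sw/ has 2 consonants (> 1) → not permitted
[ru.wwuj] — violates constraint 4: syllable 2 onset /ww/ has 2 consonants (> 1) → not permitted
[vef.ma] — violates constraint 1: word begins with /v/ → not permitted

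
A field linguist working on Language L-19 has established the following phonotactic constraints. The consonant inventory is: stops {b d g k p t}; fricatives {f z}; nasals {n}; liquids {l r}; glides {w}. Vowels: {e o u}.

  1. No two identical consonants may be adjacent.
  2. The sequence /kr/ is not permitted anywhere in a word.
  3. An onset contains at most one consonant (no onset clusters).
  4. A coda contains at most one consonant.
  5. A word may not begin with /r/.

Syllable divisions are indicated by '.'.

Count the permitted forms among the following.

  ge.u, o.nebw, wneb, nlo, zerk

1

ge.u — σ1 onset /g/, coda /∅/ ok; σ2 onset /∅/, coda /∅/ ok → permitted
o.nebw — violates constraint 4: syllable 2 coda /bw/ has 2 consonants (> 1) → not permitted
wneb — violates constraint 3: syllable 1 onset /wn/ has 2 consonants (> 1) → not permitted
nlo — violates constraint 3: syllable 1 onset /nl/ has 2 consonants (> 1) → not permitted
zerk — violates constraint 4: syllable 1 coda /rk/ has 2 consonants (> 1) → not permitted
Permitted: ge.u → 1.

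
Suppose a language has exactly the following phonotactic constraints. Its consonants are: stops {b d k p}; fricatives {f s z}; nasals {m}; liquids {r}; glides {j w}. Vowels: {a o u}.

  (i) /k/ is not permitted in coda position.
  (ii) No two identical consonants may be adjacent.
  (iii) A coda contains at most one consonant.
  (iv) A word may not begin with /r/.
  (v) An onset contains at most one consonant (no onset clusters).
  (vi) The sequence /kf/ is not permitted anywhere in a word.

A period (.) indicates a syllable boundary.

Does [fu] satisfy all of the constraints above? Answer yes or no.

yes

[fu] — σ1 onset /f/, coda /∅/ ok → licit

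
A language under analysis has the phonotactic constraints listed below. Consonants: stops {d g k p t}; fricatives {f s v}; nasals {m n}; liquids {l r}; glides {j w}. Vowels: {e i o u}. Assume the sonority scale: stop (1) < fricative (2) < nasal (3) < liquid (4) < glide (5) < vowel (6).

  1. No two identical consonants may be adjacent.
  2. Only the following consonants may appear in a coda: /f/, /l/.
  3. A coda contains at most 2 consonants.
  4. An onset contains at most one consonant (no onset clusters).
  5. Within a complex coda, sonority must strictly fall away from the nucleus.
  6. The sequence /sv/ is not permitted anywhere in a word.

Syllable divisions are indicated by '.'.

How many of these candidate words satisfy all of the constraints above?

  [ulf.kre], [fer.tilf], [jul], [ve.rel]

2

[ulf.kre] — violates constraint 4: syllable 2 onset /kr/ has 2 consonants (> 1) → ill-formed
[fer.tilf] — violates constraint 2: syllable 1 coda contains /r/, which is not a licensed coda consonant → ill-formed
[jul] — σ1 onset /j/, coda /l/ ok → well-formed
[ve.rel] — σ1 onset /v/, coda /∅/ ok; σ2 onset /r/, coda /l/ ok → well-formed
Well-formed: [jul], [ve.rel] → 2.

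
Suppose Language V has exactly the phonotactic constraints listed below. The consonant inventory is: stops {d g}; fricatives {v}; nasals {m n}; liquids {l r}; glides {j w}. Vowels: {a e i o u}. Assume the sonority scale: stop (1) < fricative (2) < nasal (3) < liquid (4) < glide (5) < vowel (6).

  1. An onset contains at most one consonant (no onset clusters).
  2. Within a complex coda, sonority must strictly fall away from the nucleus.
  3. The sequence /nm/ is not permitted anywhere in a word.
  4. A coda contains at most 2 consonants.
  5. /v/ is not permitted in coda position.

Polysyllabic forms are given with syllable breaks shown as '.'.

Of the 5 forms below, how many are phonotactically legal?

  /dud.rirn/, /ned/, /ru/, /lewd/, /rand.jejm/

5

/dud.rirn/ — σ1 onset /d/, coda /d/ ok; σ2 onset /r/, coda /rn/ (4→3 falls) ok → phonotactically legal
/ned/ — σ1 onset /n/, coda /d/ ok → phonotactically legal
/ru/ — σ1 onset /r/, coda /∅/ ok → phonotactically legal
/lewd/ — σ1 onset /l/, coda /wd/ (5→1 falls) ok → phonotactically legal
/rand.jejm/ — σ1 onset /r/, coda /nd/ (3→1 falls) ok; σ2 onset /j/, coda /jm/ (5→3 falls) ok → phonotactically legal
Phonotactically legal: /dud.rirn/, /ned/, /ru/, /lewd/, /rand.jejm/ → 5.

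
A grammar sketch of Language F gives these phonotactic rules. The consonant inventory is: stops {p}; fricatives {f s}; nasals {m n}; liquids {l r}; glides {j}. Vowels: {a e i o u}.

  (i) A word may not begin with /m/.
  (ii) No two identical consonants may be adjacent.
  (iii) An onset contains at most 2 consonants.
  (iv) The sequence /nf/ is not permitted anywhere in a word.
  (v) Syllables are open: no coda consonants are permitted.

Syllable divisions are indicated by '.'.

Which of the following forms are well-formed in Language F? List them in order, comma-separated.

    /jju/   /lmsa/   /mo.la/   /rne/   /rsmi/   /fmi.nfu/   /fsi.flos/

/jju/ — violates constraint (ii): adjacent identical consonants /jj/ → ill-formed
/lmsa/ — violates constraint (iii): syllable 1 onset /lms/ has 3 consonants (> 2) → ill-formed
/mo.la/ — violates constraint (i): word begins with /m/ → ill-formed
/rne/ — σ1 onset /rn/ (2C), coda /∅/ ok → well-formed
/rsmi/ — violates constraint (iii): syllable 1 onset /rsm/ has 3 consonants (> 2) → ill-formed
/fmi.nfu/ — violates constraint (iv): contains banned sequence /nf/ → ill-formed
/fsi.flos/ — violates constraint (v): syllable 2 coda /s/ has 1 consonant (> 0) → ill-formed

/rne/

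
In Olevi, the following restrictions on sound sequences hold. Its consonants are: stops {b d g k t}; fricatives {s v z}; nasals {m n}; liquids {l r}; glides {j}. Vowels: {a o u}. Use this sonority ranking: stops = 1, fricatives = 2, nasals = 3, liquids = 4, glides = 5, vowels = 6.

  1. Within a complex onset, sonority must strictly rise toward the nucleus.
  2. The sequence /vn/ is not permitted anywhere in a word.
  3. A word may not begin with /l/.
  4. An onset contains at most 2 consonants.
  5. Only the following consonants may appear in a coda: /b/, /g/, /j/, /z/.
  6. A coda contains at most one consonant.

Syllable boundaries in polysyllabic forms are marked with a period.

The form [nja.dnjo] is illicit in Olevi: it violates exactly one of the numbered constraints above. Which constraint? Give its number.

4

[nja.dnjo]: syllable 2 onset /dnj/ has 3 consonants (> 2).
This is a violation of constraint 4: "An onset contains at most 2 consonants."
The remaining constraints (1, 2, 3, 5, 6) are satisfied.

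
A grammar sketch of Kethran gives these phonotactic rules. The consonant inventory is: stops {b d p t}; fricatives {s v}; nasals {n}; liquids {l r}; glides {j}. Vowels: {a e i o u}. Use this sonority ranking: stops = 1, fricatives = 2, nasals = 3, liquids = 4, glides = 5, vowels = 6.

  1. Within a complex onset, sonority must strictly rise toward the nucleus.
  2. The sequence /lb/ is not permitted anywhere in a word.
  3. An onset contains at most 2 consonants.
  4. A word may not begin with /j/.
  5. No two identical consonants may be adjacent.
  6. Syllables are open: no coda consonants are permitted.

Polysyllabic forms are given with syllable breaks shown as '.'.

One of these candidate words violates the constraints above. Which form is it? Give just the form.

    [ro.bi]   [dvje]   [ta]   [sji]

[ro.bi] — σ1 onset /r/, coda /∅/ ok; σ2 onset /b/, coda /∅/ ok → well-formed
[dvje] — violates constraint 3: syllable 1 onset /dvj/ has 3 consonants (> 2) → ill-formed
[ta] — σ1 onset /t/, coda /∅/ ok → well-formed
[sji] — σ1 onset /sj/ (2→5 rises), coda /∅/ ok → well-formed

[dvje]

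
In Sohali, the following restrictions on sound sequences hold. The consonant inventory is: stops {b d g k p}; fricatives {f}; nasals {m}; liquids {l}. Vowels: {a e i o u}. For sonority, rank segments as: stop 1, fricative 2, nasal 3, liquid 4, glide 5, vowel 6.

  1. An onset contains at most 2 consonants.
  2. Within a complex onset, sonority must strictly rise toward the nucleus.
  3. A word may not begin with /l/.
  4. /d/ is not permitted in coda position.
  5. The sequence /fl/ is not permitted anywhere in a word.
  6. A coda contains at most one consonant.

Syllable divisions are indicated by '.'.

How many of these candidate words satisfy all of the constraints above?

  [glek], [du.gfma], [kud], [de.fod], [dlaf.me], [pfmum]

2

[glek] — σ1 onset /gl/ (1→4 rises), coda /k/ ok → permitted
[du.gfma] — violates constraint 1: syllable 2 onset /gfm/ has 3 consonants (> 2) → not permitted
[kud] — violates constraint 4: syllable 1 coda contains /d/ → not permitted
[de.fod] — violates constraint 4: syllable 2 coda contains /d/ → not permitted
[dlaf.me] — σ1 onset /dl/ (1→4 rises), coda /f/ ok; σ2 onset /m/, coda /∅/ ok → permitted
[pfmum] — violates constraint 1: syllable 1 onset /pfm/ has 3 consonants (> 2) → not permitted
Permitted: [glek], [dlaf.me] → 2.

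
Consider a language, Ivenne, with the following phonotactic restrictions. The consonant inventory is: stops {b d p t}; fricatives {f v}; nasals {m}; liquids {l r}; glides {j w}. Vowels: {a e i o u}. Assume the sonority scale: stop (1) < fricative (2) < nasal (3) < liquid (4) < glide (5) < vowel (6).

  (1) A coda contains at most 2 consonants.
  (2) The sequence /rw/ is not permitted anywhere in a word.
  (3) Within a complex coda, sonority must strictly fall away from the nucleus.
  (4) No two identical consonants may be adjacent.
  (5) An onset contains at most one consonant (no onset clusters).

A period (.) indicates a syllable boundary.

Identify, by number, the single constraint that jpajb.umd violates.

5

jpajb.umd: syllable 1 onset /jp/ has 2 consonants (> 1).
This is a violation of constraint 5: "An onset contains at most one consonant (no onset clusters)."
The remaining constraints (1, 2, 3, 4) are satisfied.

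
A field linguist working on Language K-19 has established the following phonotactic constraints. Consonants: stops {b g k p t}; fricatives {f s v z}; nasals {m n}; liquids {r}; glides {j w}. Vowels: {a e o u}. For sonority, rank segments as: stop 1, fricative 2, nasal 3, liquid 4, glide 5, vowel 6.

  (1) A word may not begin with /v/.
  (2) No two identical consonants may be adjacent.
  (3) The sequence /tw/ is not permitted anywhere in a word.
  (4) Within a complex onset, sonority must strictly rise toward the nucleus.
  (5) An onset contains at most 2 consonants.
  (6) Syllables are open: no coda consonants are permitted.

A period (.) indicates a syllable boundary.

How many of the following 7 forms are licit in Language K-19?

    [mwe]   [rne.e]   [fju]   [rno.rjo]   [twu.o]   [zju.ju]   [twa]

3

[mwe] — σ1 onset /mw/ (3→5 rises), coda /∅/ ok → licit
[rne.e] — violates constraint 4: syllable 1 onset /rn/: /r/ (liquid, 4) → /n/ (nasal, 3) does not rise → illicit
[fju] — σ1 onset /fj/ (2→5 rises), coda /∅/ ok → licit
[rno.rjo] — violates constraint 4: syllable 1 onset /rn/: /r/ (liquid, 4) → /n/ (nasal, 3) does not rise → illicit
[twu.o] — violates constraint 3: contains banned sequence /tw/ → illicit
[zju.ju] — σ1 onset /zj/ (2→5 rises), coda /∅/ ok; σ2 onset /j/, coda /∅/ ok → licit
[twa] — violates constraint 3: contains banned sequence /tw/ → illicit
Licit: [mwe], [fju], [zju.ju] → 3.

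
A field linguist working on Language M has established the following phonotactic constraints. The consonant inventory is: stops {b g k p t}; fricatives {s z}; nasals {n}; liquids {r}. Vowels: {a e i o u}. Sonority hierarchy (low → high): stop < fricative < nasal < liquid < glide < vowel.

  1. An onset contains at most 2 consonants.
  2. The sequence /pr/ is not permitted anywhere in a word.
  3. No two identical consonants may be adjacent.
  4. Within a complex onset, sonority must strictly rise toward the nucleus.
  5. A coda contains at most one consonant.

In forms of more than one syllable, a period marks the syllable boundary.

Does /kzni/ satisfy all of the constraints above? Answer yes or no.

no

/kzni/ — violates constraint 1: syllable 1 onset /kzn/ has 3 consonants (> 2) → not permitted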